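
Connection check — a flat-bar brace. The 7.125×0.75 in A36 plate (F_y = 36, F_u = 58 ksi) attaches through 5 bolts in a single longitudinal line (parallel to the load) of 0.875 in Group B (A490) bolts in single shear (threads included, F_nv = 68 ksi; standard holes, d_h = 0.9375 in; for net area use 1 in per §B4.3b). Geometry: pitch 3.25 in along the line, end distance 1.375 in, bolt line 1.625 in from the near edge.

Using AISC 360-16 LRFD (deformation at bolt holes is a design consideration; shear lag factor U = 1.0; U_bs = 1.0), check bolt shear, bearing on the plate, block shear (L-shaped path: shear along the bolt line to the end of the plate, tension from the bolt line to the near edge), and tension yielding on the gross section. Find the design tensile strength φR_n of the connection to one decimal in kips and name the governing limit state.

Bolt shear: A_b = π(0.875)²/4 = 0.60132 in². φR_n = 0.75 × 68 × 0.60132 × 5 × 1 = 153.3 kips.
Bearing (0.75 in plate, F_u = 58 ksi): end bolts L_c = 1.375 − 0.9375/2 = 0.90625, R_n = min(1.2×0.90625×0.75×58, 2.4×0.875×0.75×58) = 47.306 kips/bolt; interior L_c = 3.25 − 0.9375 = 2.3125, R_n = 91.35 kips/bolt. φR_n = 0.75 × (1×47.306 + 4×91.35) = 309.5 kips.
Block shear: shear path 1×[1.375+4×3.25] = 1×14.375 in, A_gv = 10.781, A_nv = 1×(14.375 − 4.5×1)×0.75 = 7.4063 in²; tension to near edge: (1.625 − 0.5×1)×0.75 = 0.84375 in². R_n = min(0.6×58×7.4063, 0.6×36×10.781) + 1.0×58×0.84375 = min(257.74, 232.87) + 48.938 = 281.81 kips. φR_n = 0.75 × 281.81 = 211.4 kips.
Tension yield (gross): A_g = 7.125×0.75 = 5.3438 in². φR_n = 0.90 × 36 × 5.3438 = 173.1 kips.
Governing: min(153.3, 309.5, 211.4, 173.1) = 153.3 kips → bolt shear.

153.3 kips (bolt shear governs)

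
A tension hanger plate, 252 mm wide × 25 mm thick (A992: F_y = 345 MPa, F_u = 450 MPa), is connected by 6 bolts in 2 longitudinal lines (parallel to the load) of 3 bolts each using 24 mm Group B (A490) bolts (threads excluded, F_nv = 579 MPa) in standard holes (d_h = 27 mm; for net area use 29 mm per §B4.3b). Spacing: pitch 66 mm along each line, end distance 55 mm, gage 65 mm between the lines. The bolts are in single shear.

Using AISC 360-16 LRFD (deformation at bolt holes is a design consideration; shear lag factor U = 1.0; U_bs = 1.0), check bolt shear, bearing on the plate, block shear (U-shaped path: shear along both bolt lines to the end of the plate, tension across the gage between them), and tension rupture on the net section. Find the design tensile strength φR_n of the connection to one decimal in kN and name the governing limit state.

Bolt shear: A_b = π(24)²/4 = 452.39 mm². φR_n = 0.75 × 579 × 452.39 × 6 × 1 = 1178.7 kN.
Bearing (25 mm plate, F_u = 450 MPa): end bolts L_c = 55 − 27/2 = 41.5, R_n = min(1.2×41.5×25×450, 2.4×24×25×450) = 560.25 kN/bolt; interior L_c = 66 − 27 = 39, R_n = 526.5 kN/bolt. φR_n = 0.75 × (2×560.25 + 4×526.5) = 2419.9 kN.
Block shear: shear path 2×[55+2×66] = 2×187 mm, A_gv = 9350, A_nv = 2×(187 − 2.5×29)×25 = 5725 mm²; tension across gage: (65 − 1×29)×25 = 900 mm². R_n = min(0.6×450×5725, 0.6×345×9350) + 1.0×450×900 = min(1545.8, 1935.5) + 405 = 1950.8 kN. φR_n = 0.75 × 1950.8 = 1463.1 kN.
Tension rupture (net): A_n = (252 − 2×29)×25 = 4850 mm² (U = 1.0, A_e = A_n). φR_n = 0.75 × 450 × 4850 = 1636.9 kN.
Governing: min(1178.7, 2419.9, 1463.1, 1636.9) = 1178.7 kN → bolt shear.

1178.7 kN (bolt shear governs)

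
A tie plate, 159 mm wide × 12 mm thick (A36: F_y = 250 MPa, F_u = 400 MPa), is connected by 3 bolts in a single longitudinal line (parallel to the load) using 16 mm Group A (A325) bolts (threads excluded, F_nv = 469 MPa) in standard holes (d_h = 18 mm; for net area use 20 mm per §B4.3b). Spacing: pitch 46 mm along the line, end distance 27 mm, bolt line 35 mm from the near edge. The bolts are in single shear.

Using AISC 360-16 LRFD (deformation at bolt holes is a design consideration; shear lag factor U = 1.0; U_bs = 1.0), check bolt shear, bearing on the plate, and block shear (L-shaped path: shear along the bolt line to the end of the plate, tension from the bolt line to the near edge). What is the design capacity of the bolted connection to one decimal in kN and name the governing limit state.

Bolt shear: A_b = π(16)²/4 = 201.06 mm². φR_n = 0.75 × 469 × 201.06 × 3 × 1 = 212.2 kN.
Bearing (12 mm plate, F_u = 400 MPa): end bolts L_c = 27 − 18/2 = 18, R_n = min(1.2×18×12×400, 2.4×16×12×400) = 103.68 kN/bolt; interior L_c = 46 − 18 = 28, R_n = 161.28 kN/bolt. φR_n = 0.75 × (1×103.68 + 2×161.28) = 319.7 kN.
Block shear: shear path 1×[27+2×46] = 1×119 mm, A_gv = 1428, A_nv = 1×(119 − 2.5×20)×12 = 828 mm²; tension to near edge: (35 − 0.5×20)×12 = 300 mm². R_n = min(0.6×400×828, 0.6×250×1428) + 1.0×400×300 = min(198.72, 214.2) + 120 = 318.72 kN. φR_n = 0.75 × 318.72 = 239.0 kN.
Governing: min(212.2, 319.7, 239.0) = 212.2 kN → bolt shear.

212.2 kN (bolt shear governs)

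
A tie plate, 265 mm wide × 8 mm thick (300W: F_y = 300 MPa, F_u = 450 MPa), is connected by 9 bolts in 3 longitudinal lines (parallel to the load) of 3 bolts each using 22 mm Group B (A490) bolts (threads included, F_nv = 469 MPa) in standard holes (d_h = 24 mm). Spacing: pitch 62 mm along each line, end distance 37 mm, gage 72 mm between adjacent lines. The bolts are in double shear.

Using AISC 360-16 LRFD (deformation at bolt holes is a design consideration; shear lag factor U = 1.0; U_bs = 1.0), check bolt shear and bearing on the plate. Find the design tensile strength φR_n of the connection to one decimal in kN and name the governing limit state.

Bolt shear: A_b = π(22)²/4 = 380.13 mm². φR_n = 0.75 × 469 × 380.13 × 9 × 2 = 2406.8 kN.
Bearing (8 mm plate, F_u = 450 MPa): end bolts L_c = 37 − 24/2 = 25, R_n = min(1.2×25×8×450, 2.4×22×8×450) = 108 kN/bolt; interior L_c = 62 − 24 = 38, R_n = 164.16 kN/bolt. φR_n = 0.75 × (3×108 + 6×164.16) = 981.7 kN.
Governing: min(2406.8, 981.7) = 981.7 kN → bearing.

981.7 kN (bearing governs)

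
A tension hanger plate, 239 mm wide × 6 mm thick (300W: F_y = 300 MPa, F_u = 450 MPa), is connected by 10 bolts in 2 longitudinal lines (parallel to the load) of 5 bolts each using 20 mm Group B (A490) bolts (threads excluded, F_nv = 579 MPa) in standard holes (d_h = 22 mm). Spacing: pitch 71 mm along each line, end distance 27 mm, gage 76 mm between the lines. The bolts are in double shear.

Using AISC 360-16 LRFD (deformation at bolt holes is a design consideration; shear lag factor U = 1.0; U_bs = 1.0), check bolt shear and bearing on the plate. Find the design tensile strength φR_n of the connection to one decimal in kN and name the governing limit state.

Bolt shear: A_b = π(20)²/4 = 314.16 mm². φR_n = 0.75 × 579 × 314.16 × 10 × 2 = 2728.5 kN.
Bearing (6 mm plate, F_u = 450 MPa): end bolts L_c = 27 − 22/2 = 16, R_n = min(1.2×16×6×450, 2.4×20×6×450) = 51.84 kN/bolt; interior L_c = 71 − 22 = 49, R_n = 129.6 kN/bolt. φR_n = 0.75 × (2×51.84 + 8×129.6) = 855.4 kN.
Governing: min(2728.5, 855.4) = 855.4 kN → bearing.

855.4 kN (bearing governs)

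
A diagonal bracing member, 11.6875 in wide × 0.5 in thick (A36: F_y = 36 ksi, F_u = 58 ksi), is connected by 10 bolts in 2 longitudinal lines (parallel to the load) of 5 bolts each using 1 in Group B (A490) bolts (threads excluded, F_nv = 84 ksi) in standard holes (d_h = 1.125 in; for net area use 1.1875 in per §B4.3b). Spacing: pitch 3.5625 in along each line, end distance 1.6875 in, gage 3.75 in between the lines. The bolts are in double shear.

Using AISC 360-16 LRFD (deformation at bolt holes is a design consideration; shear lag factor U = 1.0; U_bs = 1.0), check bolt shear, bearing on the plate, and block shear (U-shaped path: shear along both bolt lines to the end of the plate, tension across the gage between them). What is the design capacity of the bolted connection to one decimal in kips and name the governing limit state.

313.9 kips (block shear governs)

Bolt shear: A_b = π(1)²/4 = 0.7854 in². φR_n = 0.75 × 84 × 0.7854 × 10 × 2 = 989.6 kips.
Bearing (0.5 in plate, F_u = 58 ksi): end bolts L_c = 1.6875 − 1.125/2 = 1.125, R_n = min(1.2×1.125×0.5×58, 2.4×1×0.5×58) = 39.15 kips/bolt; interior L_c = 3.5625 − 1.125 = 2.4375, R_n = 69.6 kips/bolt. φR_n = 0.75 × (2×39.15 + 8×69.6) = 476.3 kips.
Block shear: shear path 2×[1.6875+4×3.5625] = 2×15.9375 in, A_gv = 15.938, A_nv = 2×(15.9375 − 4.5×1.1875)×0.5 = 10.594 in²; tension across gage: (3.75 − 1×1.1875)×0.5 = 1.2813 in². R_n = min(0.6×58×10.594, 0.6×36×15.938) + 1.0×58×1.2813 = min(368.67, 344.26) + 74.315 = 418.58 kips. φR_n = 0.75 × 418.58 = 313.9 kips.
Governing: min(989.6, 476.3, 313.9) = 313.9 kips → block shear.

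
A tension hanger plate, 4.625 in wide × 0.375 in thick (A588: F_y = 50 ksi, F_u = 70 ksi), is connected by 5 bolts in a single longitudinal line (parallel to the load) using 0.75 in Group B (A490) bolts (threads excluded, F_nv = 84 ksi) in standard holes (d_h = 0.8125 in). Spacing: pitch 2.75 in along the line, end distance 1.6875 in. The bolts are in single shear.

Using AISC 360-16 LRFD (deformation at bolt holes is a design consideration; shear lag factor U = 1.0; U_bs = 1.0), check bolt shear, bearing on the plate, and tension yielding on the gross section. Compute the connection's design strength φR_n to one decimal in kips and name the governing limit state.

78.0 kips (gross-section yield governs)

Bolt shear: A_b = π(0.75)²/4 = 0.44179 in². φR_n = 0.75 × 84 × 0.44179 × 5 × 1 = 139.2 kips.
Bearing (0.375 in plate, F_u = 70 ksi): end bolts L_c = 1.6875 − 0.8125/2 = 1.28125, R_n = min(1.2×1.28125×0.375×70, 2.4×0.75×0.375×70) = 40.359 kips/bolt; interior L_c = 2.75 − 0.8125 = 1.9375, R_n = 47.25 kips/bolt. φR_n = 0.75 × (1×40.359 + 4×47.25) = 172.0 kips.
Tension yield (gross): A_g = 4.625×0.375 = 1.7344 in². φR_n = 0.90 × 50 × 1.7344 = 78.0 kips.
Governing: min(139.2, 172.0, 78.0) = 78.0 kips → gross-section yield.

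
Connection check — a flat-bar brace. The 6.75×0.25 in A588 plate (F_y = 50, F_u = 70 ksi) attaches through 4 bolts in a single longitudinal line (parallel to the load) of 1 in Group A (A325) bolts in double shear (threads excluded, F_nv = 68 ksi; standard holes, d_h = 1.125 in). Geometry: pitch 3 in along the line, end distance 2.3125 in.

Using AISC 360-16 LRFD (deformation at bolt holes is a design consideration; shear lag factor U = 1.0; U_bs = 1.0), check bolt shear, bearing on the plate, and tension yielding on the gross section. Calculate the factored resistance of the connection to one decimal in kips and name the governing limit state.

Bolt shear: A_b = π(1)²/4 = 0.7854 in². φR_n = 0.75 × 68 × 0.7854 × 4 × 2 = 320.4 kips.
Bearing (0.25 in plate, F_u = 70 ksi): end bolts L_c = 2.3125 − 1.125/2 = 1.75, R_n = min(1.2×1.75×0.25×70, 2.4×1×0.25×70) = 36.75 kips/bolt; interior L_c = 3 − 1.125 = 1.875, R_n = 39.375 kips/bolt. φR_n = 0.75 × (1×36.75 + 3×39.375) = 116.2 kips.
Tension yield (gross): A_g = 6.75×0.25 = 1.6875 in². φR_n = 0.90 × 50 × 1.6875 = 75.9 kips.
Governing: min(320.4, 116.2, 75.9) = 75.9 kips → gross-section yield.

75.9 kips (gross-section yield governs)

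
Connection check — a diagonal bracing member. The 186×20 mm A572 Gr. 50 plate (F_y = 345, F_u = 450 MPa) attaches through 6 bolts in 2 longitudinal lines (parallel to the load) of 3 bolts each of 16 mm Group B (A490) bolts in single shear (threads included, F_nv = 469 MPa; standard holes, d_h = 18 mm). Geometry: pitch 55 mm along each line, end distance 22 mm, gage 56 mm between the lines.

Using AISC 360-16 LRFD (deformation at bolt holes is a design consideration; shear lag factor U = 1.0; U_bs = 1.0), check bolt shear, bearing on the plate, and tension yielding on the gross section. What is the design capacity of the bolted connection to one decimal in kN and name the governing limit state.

424.3 kN (bolt shear governs)

Bolt shear: A_b = π(16)²/4 = 201.06 mm². φR_n = 0.75 × 469 × 201.06 × 6 × 1 = 424.3 kN.
Bearing (20 mm plate, F_u = 450 MPa): end bolts L_c = 22 − 18/2 = 13, R_n = min(1.2×13×20×450, 2.4×16×20×450) = 140.4 kN/bolt; interior L_c = 55 − 18 = 37, R_n = 345.6 kN/bolt. φR_n = 0.75 × (2×140.4 + 4×345.6) = 1247.4 kN.
Tension yield (gross): A_g = 186×20 = 3720 mm². φR_n = 0.90 × 345 × 3720 = 1155.1 kN.
Governing: min(424.3, 1247.4, 1155.1) = 424.3 kN → bolt shear.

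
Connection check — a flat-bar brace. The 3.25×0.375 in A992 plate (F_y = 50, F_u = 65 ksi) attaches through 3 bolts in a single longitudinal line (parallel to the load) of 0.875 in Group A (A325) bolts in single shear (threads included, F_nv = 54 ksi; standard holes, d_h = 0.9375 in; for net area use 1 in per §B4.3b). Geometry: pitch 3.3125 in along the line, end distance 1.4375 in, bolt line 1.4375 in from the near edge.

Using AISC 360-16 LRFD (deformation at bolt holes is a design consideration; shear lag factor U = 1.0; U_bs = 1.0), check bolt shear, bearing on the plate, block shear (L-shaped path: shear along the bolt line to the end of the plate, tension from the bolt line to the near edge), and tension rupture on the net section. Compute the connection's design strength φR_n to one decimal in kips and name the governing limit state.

Bolt shear: A_b = π(0.875)²/4 = 0.60132 in². φR_n = 0.75 × 54 × 0.60132 × 3 × 1 = 73.1 kips.
Bearing (0.375 in plate, F_u = 65 ksi): end bolts L_c = 1.4375 − 0.9375/2 = 0.96875, R_n = min(1.2×0.96875×0.375×65, 2.4×0.875×0.375×65) = 28.336 kips/bolt; interior L_c = 3.3125 − 0.9375 = 2.375, R_n = 51.188 kips/bolt. φR_n = 0.75 × (1×28.336 + 2×51.188) = 98.0 kips.
Block shear: shear path 1×[1.4375+2×3.3125] = 1×8.0625 in, A_gv = 3.0234, A_nv = 1×(8.0625 − 2.5×1)×0.375 = 2.0859 in²; tension to near edge: (1.4375 − 0.5×1)×0.375 = 0.35156 in². R_n = min(0.6×65×2.0859, 0.6×50×3.0234) + 1.0×65×0.35156 = min(81.35, 90.702) + 22.851 = 104.2 kips. φR_n = 0.75 × 104.2 = 78.2 kips.
Tension rupture (net): A_n = (3.25 − 1×1)×0.375 = 0.84375 in² (U = 1.0, A_e = A_n). φR_n = 0.75 × 65 × 0.84375 = 41.1 kips.
Governing: min(73.1, 98.0, 78.2, 41.1) = 41.1 kips → net-section rupture.

41.1 kips (net-section rupture governs)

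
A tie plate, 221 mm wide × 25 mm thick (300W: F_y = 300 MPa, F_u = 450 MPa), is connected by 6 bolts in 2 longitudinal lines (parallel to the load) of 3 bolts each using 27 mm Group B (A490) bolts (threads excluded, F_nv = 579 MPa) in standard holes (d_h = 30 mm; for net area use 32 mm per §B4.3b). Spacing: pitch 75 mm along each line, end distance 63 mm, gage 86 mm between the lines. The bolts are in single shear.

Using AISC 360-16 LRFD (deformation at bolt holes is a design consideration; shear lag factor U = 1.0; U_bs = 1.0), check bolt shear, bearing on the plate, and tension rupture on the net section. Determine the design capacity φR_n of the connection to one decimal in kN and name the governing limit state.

Bolt shear: A_b = π(27)²/4 = 572.56 mm². φR_n = 0.75 × 579 × 572.56 × 6 × 1 = 1491.8 kN.
Bearing (25 mm plate, F_u = 450 MPa): end bolts L_c = 63 − 30/2 = 48, R_n = min(1.2×48×25×450, 2.4×27×25×450) = 648 kN/bolt; interior L_c = 75 − 30 = 45, R_n = 607.5 kN/bolt. φR_n = 0.75 × (2×648 + 4×607.5) = 2794.5 kN.
Tension rupture (net): A_n = (221 − 2×32)×25 = 3925 mm² (U = 1.0, A_e = A_n). φR_n = 0.75 × 450 × 3925 = 1324.7 kN.
Governing: min(1491.8, 2794.5, 1324.7) = 1324.7 kN → net-section rupture.

1324.7 kN (net-section rupture governs)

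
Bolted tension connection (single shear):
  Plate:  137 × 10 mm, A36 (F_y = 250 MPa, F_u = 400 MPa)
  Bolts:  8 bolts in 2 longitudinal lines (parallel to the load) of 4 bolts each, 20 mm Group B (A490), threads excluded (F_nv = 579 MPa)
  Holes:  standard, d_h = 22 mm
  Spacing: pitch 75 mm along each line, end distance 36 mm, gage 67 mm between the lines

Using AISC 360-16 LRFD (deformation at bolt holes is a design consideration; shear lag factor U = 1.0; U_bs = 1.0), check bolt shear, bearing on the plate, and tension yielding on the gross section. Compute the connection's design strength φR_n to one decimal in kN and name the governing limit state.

Bolt shear: A_b = π(20)²/4 = 314.16 mm². φR_n = 0.75 × 579 × 314.16 × 8 × 1 = 1091.4 kN.
Bearing (10 mm plate, F_u = 400 MPa): end bolts L_c = 36 − 22/2 = 25, R_n = min(1.2×25×10×400, 2.4×20×10×400) = 120 kN/bolt; interior L_c = 75 − 22 = 53, R_n = 192 kN/bolt. φR_n = 0.75 × (2×120 + 6×192) = 1044.0 kN.
Tension yield (gross): A_g = 137×10 = 1370 mm². φR_n = 0.90 × 250 × 1370 = 308.3 kN.
Governing: min(1091.4, 1044.0, 308.3) = 308.3 kN → gross-section yield.

308.3 kN (gross-section yield governs)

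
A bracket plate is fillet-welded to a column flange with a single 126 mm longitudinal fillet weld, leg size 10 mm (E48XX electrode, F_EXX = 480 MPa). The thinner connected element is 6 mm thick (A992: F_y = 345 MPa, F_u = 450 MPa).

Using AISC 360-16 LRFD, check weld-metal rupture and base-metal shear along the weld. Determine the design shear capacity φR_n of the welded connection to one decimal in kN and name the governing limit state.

Weld metal: throat = 0.707×10 = 7.07 mm, L = 126 mm. φR_n = 0.75 × 0.6 × 480 × 7.07 × 126 = 192.4 kN.
Base metal shear (6 mm plate): yield φR_n = 1.0×0.6×345×6×126 = 156.5 kN; rupture φR_n = 0.75×0.6×450×6×126 = 153.1 kN; take 153.1 kN (rupture).
Governing: min(192.4, 153.1) = 153.1 kN → base-metal shear.

153.1 kN (base-metal shear governs)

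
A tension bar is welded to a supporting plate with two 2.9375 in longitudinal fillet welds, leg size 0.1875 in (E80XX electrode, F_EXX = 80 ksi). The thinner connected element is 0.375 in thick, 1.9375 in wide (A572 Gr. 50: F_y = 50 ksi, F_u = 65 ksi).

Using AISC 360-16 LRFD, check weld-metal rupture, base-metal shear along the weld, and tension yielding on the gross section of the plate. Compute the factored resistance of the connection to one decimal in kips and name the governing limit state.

28.0 kips (weld metal governs)

Weld metal: throat = 0.707×0.1875 = 0.13256 in, L = 2×2.9375 = 5.875 in. φR_n = 0.75 × 0.6 × 80 × 0.13256 × 5.875 = 28.0 kips.
Base metal shear (0.375 in plate): yield φR_n = 1.0×0.6×50×0.375×5.875 = 66.1 kips; rupture φR_n = 0.75×0.6×65×0.375×5.875 = 64.4 kips; take 64.4 kips (rupture).
Tension yield (gross): A_g = 1.9375×0.375 = 0.72656 in². φR_n = 0.90 × 50 × 0.72656 = 32.7 kips.
Governing: min(28.0, 64.4, 32.7) = 28.0 kips → weld metal.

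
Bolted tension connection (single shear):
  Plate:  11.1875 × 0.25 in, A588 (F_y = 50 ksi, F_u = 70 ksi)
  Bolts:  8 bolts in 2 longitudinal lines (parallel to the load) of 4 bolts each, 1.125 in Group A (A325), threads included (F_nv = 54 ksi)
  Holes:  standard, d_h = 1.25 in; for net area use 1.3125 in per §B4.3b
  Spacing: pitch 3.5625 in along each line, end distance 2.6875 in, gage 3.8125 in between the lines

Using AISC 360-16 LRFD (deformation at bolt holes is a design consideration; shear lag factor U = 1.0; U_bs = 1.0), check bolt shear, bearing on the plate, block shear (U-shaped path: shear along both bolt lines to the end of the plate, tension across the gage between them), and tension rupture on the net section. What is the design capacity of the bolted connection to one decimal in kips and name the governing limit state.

Bolt shear: A_b = π(1.125)²/4 = 0.99402 in². φR_n = 0.75 × 54 × 0.99402 × 8 × 1 = 322.1 kips.
Bearing (0.25 in plate, F_u = 70 ksi): end bolts L_c = 2.6875 − 1.25/2 = 2.0625, R_n = min(1.2×2.0625×0.25×70, 2.4×1.125×0.25×70) = 43.313 kips/bolt; interior L_c = 3.5625 − 1.25 = 2.3125, R_n = 47.25 kips/bolt. φR_n = 0.75 × (2×43.313 + 6×47.25) = 277.6 kips.
Block shear: shear path 2×[2.6875+3×3.5625] = 2×13.375 in, A_gv = 6.6875, A_nv = 2×(13.375 − 3.5×1.3125)×0.25 = 4.3906 in²; tension across gage: (3.8125 − 1×1.3125)×0.25 = 0.625 in². R_n = min(0.6×70×4.3906, 0.6×50×6.6875) + 1.0×70×0.625 = min(184.41, 200.63) + 43.75 = 228.16 kips. φR_n = 0.75 × 228.16 = 171.1 kips.
Tension rupture (net): A_n = (11.1875 − 2×1.3125)×0.25 = 2.1406 in² (U = 1.0, A_e = A_n). φR_n = 0.75 × 70 × 2.1406 = 112.4 kips.
Governing: min(322.1, 277.6, 171.1, 112.4) = 112.4 kips → net-section rupture.

112.4 kips (net-section rupture governs)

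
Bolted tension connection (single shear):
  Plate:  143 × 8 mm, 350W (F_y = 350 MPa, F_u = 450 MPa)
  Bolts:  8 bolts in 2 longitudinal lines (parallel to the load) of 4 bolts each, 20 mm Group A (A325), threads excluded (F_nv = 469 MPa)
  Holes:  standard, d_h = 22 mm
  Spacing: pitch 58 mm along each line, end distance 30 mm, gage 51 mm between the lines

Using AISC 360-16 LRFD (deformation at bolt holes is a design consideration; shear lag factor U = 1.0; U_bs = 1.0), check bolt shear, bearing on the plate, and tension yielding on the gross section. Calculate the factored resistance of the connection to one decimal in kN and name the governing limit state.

360.4 kN (gross-section yield governs)

Bolt shear: A_b = π(20)²/4 = 314.16 mm². φR_n = 0.75 × 469 × 314.16 × 8 × 1 = 884.0 kN.
Bearing (8 mm plate, F_u = 450 MPa): end bolts L_c = 30 − 22/2 = 19, R_n = min(1.2×19×8×450, 2.4×20×8×450) = 82.08 kN/bolt; interior L_c = 58 − 22 = 36, R_n = 155.52 kN/bolt. φR_n = 0.75 × (2×82.08 + 6×155.52) = 823.0 kN.
Tension yield (gross): A_g = 143×8 = 1144 mm². φR_n = 0.90 × 350 × 1144 = 360.4 kN.
Governing: min(884.0, 823.0, 360.4) = 360.4 kN → gross-section yield.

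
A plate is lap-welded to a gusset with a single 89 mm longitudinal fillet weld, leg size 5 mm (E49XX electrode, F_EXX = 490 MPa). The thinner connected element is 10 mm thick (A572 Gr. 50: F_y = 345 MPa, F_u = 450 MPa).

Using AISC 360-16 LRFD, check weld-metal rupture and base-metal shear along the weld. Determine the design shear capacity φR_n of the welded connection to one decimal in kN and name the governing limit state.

69.4 kN (weld metal governs)

Weld metal: throat = 0.707×5 = 3.535 mm, L = 89 mm. φR_n = 0.75 × 0.6 × 490 × 3.535 × 89 = 69.4 kN.
Base metal shear (10 mm plate): yield φR_n = 1.0×0.6×345×10×89 = 184.2 kN; rupture φR_n = 0.75×0.6×450×10×89 = 180.2 kN; take 180.2 kN (rupture).
Governing: min(69.4, 180.2) = 69.4 kN → weld metal.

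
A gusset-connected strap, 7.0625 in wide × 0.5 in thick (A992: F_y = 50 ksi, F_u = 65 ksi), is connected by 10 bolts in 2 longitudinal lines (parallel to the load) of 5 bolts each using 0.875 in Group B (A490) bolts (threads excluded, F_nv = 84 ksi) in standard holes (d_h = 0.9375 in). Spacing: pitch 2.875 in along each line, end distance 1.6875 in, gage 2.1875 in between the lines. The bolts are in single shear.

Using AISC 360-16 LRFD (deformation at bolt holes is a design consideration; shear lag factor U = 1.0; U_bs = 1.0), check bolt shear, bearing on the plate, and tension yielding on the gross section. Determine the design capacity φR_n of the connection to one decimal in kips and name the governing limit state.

Bolt shear: A_b = π(0.875)²/4 = 0.60132 in². φR_n = 0.75 × 84 × 0.60132 × 10 × 1 = 378.8 kips.
Bearing (0.5 in plate, F_u = 65 ksi): end bolts L_c = 1.6875 − 0.9375/2 = 1.21875, R_n = min(1.2×1.21875×0.5×65, 2.4×0.875×0.5×65) = 47.531 kips/bolt; interior L_c = 2.875 − 0.9375 = 1.9375, R_n = 68.25 kips/bolt. φR_n = 0.75 × (2×47.531 + 8×68.25) = 480.8 kips.
Tension yield (gross): A_g = 7.0625×0.5 = 3.5313 in². φR_n = 0.90 × 50 × 3.5313 = 158.9 kips.
Governing: min(378.8, 480.8, 158.9) = 158.9 kips → gross-section yield.

158.9 kips (gross-section yield governs)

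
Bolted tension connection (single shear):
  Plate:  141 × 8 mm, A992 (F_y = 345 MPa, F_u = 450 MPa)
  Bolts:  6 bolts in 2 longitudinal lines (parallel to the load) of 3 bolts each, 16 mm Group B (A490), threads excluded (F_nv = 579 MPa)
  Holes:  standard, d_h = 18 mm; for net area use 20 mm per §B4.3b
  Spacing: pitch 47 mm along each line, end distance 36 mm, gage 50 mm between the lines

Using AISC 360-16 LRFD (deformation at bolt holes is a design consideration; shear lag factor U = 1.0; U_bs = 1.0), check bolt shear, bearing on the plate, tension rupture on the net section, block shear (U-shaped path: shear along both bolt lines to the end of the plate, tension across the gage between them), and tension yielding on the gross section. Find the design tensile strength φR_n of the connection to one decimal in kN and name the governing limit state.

Bolt shear: A_b = π(16)²/4 = 201.06 mm². φR_n = 0.75 × 579 × 201.06 × 6 × 1 = 523.9 kN.
Bearing (8 mm plate, F_u = 450 MPa): end bolts L_c = 36 − 18/2 = 27, R_n = min(1.2×27×8×450, 2.4×16×8×450) = 116.64 kN/bolt; interior L_c = 47 − 18 = 29, R_n = 125.28 kN/bolt. φR_n = 0.75 × (2×116.64 + 4×125.28) = 550.8 kN.
Tension rupture (net): A_n = (141 − 2×20)×8 = 808 mm² (U = 1.0, A_e = A_n). φR_n = 0.75 × 450 × 808 = 272.7 kN.
Block shear: shear path 2×[36+2×47] = 2×130 mm, A_gv = 2080, A_nv = 2×(130 − 2.5×20)×8 = 1280 mm²; tension across gage: (50 − 1×20)×8 = 240 mm². R_n = min(0.6×450×1280, 0.6×345×2080) + 1.0×450×240 = min(345.6, 430.56) + 108 = 453.6 kN. φR_n = 0.75 × 453.6 = 340.2 kN.
Tension yield (gross): A_g = 141×8 = 1128 mm². φR_n = 0.90 × 345 × 1128 = 350.2 kN.
Governing: min(523.9, 550.8, 272.7, 340.2, 350.2) = 272.7 kN → net-section rupture.

272.7 kN (net-section rupture governs)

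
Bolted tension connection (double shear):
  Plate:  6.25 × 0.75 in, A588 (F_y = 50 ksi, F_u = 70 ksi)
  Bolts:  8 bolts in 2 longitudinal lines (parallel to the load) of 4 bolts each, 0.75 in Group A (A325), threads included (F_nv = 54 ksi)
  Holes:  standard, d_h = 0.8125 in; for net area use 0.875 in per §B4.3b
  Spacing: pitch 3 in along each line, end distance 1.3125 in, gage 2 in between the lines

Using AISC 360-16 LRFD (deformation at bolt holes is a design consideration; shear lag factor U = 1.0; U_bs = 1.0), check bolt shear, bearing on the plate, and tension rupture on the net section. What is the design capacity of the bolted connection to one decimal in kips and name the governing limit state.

177.2 kips (net-section rupture governs)

Bolt shear: A_b = π(0.75)²/4 = 0.44179 in². φR_n = 0.75 × 54 × 0.44179 × 8 × 2 = 286.3 kips.
Bearing (0.75 in plate, F_u = 70 ksi): end bolts L_c = 1.3125 − 0.8125/2 = 0.90625, R_n = min(1.2×0.90625×0.75×70, 2.4×0.75×0.75×70) = 57.094 kips/bolt; interior L_c = 3 − 0.8125 = 2.1875, R_n = 94.5 kips/bolt. φR_n = 0.75 × (2×57.094 + 6×94.5) = 510.9 kips.
Tension rupture (net): A_n = (6.25 − 2×0.875)×0.75 = 3.375 in² (U = 1.0, A_e = A_n). φR_n = 0.75 × 70 × 3.375 = 177.2 kips.
Governing: min(286.3, 510.9, 177.2) = 177.2 kips → net-section rupture.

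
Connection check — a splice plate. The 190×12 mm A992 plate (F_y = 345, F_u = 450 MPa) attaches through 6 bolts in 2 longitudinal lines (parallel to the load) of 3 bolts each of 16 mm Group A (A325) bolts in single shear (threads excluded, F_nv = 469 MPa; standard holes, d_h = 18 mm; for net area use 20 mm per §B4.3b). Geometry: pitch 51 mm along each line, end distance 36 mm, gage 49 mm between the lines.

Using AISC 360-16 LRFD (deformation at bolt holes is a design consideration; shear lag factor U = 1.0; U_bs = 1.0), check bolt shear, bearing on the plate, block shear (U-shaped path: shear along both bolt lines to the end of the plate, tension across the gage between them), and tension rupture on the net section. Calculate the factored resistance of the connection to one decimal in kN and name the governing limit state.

Bolt shear: A_b = π(16)²/4 = 201.06 mm². φR_n = 0.75 × 469 × 201.06 × 6 × 1 = 424.3 kN.
Bearing (12 mm plate, F_u = 450 MPa): end bolts L_c = 36 − 18/2 = 27, R_n = min(1.2×27×12×450, 2.4×16×12×450) = 174.96 kN/bolt; interior L_c = 51 − 18 = 33, R_n = 207.36 kN/bolt. φR_n = 0.75 × (2×174.96 + 4×207.36) = 884.5 kN.
Block shear: shear path 2×[36+2×51] = 2×138 mm, A_gv = 3312, A_nv = 2×(138 − 2.5×20)×12 = 2112 mm²; tension across gage: (49 − 1×20)×12 = 348 mm². R_n = min(0.6×450×2112, 0.6×345×3312) + 1.0×450×348 = min(570.24, 685.58) + 156.6 = 726.84 kN. φR_n = 0.75 × 726.84 = 545.1 kN.
Tension rupture (net): A_n = (190 − 2×20)×12 = 1800 mm² (U = 1.0, A_e = A_n). φR_n = 0.75 × 450 × 1800 = 607.5 kN.
Governing: min(424.3, 884.5, 545.1, 607.5) = 424.3 kN → bolt shear.

424.3 kN (bolt shear governs)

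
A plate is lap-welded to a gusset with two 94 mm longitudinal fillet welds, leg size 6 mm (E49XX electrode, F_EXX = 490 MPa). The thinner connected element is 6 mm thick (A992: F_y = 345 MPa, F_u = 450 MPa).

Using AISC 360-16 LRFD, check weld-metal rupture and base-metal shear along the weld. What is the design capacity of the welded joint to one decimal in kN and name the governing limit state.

175.8 kN (weld metal governs)

Weld metal: throat = 0.707×6 = 4.242 mm, L = 2×94 = 188 mm. φR_n = 0.75 × 0.6 × 490 × 4.242 × 188 = 175.8 kN.
Base metal shear (6 mm plate): yield φR_n = 1.0×0.6×345×6×188 = 233.5 kN; rupture φR_n = 0.75×0.6×450×6×188 = 228.4 kN; take 228.4 kN (rupture).
Governing: min(175.8, 228.4) = 175.8 kN → weld metal.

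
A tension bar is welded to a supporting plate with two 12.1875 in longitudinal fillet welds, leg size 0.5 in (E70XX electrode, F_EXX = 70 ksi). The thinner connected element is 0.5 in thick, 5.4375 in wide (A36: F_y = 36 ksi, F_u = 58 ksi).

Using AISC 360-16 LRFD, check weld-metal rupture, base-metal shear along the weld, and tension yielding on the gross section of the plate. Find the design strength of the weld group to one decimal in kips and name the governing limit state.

88.1 kips (gross-section yield governs)

Weld metal: throat = 0.707×0.5 = 0.3535 in, L = 2×12.1875 = 24.375 in. φR_n = 0.75 × 0.6 × 70 × 0.3535 × 24.375 = 271.4 kips.
Base metal shear (0.5 in plate): yield φR_n = 1.0×0.6×36×0.5×24.375 = 263.3 kips; rupture φR_n = 0.75×0.6×58×0.5×24.375 = 318.1 kips; take 263.3 kips (yield).
Tension yield (gross): A_g = 5.4375×0.5 = 2.7188 in². φR_n = 0.90 × 36 × 2.7188 = 88.1 kips.
Governing: min(271.4, 263.3, 88.1) = 88.1 kips → gross-section yield.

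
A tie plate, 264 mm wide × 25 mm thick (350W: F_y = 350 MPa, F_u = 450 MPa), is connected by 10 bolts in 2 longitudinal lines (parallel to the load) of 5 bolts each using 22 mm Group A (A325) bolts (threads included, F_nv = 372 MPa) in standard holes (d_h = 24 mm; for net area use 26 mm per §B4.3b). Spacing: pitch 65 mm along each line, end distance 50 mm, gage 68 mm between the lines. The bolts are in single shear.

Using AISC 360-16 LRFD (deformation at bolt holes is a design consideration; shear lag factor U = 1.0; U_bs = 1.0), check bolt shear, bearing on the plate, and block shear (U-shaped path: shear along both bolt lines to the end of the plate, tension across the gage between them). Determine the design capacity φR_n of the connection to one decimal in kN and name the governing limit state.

1060.6 kN (bolt shear governs)

Bolt shear: A_b = π(22)²/4 = 380.13 mm². φR_n = 0.75 × 372 × 380.13 × 10 × 1 = 1060.6 kN.
Bearing (25 mm plate, F_u = 450 MPa): end bolts L_c = 50 − 24/2 = 38, R_n = min(1.2×38×25×450, 2.4×22×25×450) = 513 kN/bolt; interior L_c = 65 − 24 = 41, R_n = 553.5 kN/bolt. φR_n = 0.75 × (2×513 + 8×553.5) = 4090.5 kN.
Block shear: shear path 2×[50+4×65] = 2×310 mm, A_gv = 15500, A_nv = 2×(310 − 4.5×26)×25 = 9650 mm²; tension across gage: (68 − 1×26)×25 = 1050 mm². R_n = min(0.6×450×9650, 0.6×350×15500) + 1.0×450×1050 = min(2605.5, 3255) + 472.5 = 3078 kN. φR_n = 0.75 × 3078 = 2308.5 kN.
Governing: min(1060.6, 4090.5, 2308.5) = 1060.6 kN → bolt shear.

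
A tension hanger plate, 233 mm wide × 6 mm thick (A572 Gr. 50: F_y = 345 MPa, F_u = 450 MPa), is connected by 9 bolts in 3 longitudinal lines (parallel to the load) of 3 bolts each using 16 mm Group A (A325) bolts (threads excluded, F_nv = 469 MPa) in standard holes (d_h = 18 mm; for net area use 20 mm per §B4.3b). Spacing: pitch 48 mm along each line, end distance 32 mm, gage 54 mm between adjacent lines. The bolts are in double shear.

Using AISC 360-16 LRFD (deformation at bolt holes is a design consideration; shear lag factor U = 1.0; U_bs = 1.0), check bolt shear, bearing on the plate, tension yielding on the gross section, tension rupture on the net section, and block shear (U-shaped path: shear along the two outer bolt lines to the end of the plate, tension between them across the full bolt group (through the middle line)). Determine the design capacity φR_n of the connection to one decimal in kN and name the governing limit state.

327.2 kN (block shear governs)

Bolt shear: A_b = π(16)²/4 = 201.06 mm². φR_n = 0.75 × 469 × 201.06 × 9 × 2 = 1273.0 kN.
Bearing (6 mm plate, F_u = 450 MPa): end bolts L_c = 32 − 18/2 = 23, R_n = min(1.2×23×6×450, 2.4×16×6×450) = 74.52 kN/bolt; interior L_c = 48 − 18 = 30, R_n = 97.2 kN/bolt. φR_n = 0.75 × (3×74.52 + 6×97.2) = 605.1 kN.
Tension yield (gross): A_g = 233×6 = 1398 mm². φR_n = 0.90 × 345 × 1398 = 434.1 kN.
Tension rupture (net): A_n = (233 − 3×20)×6 = 1038 mm² (U = 1.0, A_e = A_n). φR_n = 0.75 × 450 × 1038 = 350.3 kN.
Block shear: shear path 2×[32+2×48] = 2×128 mm, A_gv = 1536, A_nv = 2×(128 − 2.5×20)×6 = 936 mm²; tension across gage: (108 − 2×20)×6 = 408 mm². R_n = min(0.6×450×936, 0.6×345×1536) + 1.0×450×408 = min(252.72, 317.95) + 183.6 = 436.32 kN. φR_n = 0.75 × 436.32 = 327.2 kN.
Governing: min(1273.0, 605.1, 434.1, 350.3, 327.2) = 327.2 kN → block shear.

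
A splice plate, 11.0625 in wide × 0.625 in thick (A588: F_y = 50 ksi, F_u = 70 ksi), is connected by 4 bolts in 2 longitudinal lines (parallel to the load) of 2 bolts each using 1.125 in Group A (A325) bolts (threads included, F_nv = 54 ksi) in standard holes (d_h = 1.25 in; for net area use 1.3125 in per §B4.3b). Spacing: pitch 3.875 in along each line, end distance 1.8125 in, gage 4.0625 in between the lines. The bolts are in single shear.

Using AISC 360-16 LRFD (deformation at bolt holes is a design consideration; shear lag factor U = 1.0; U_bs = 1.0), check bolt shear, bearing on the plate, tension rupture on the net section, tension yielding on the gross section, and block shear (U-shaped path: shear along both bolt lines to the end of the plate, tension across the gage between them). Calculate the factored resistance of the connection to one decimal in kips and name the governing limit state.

161.0 kips (bolt shear governs)

Bolt shear: A_b = π(1.125)²/4 = 0.99402 in². φR_n = 0.75 × 54 × 0.99402 × 4 × 1 = 161.0 kips.
Bearing (0.625 in plate, F_u = 70 ksi): end bolts L_c = 1.8125 − 1.25/2 = 1.1875, R_n = min(1.2×1.1875×0.625×70, 2.4×1.125×0.625×70) = 62.344 kips/bolt; interior L_c = 3.875 − 1.25 = 2.625, R_n = 118.13 kips/bolt. φR_n = 0.75 × (2×62.344 + 2×118.13) = 270.7 kips.
Tension rupture (net): A_n = (11.0625 − 2×1.3125)×0.625 = 5.2734 in² (U = 1.0, A_e = A_n). φR_n = 0.75 × 70 × 5.2734 = 276.9 kips.
Tension yield (gross): A_g = 11.0625×0.625 = 6.9141 in². φR_n = 0.90 × 50 × 6.9141 = 311.1 kips.
Block shear: shear path 2×[1.8125+1×3.875] = 2×5.6875 in, A_gv = 7.1094, A_nv = 2×(5.6875 − 1.5×1.3125)×0.625 = 4.6484 in²; tension across gage: (4.0625 − 1×1.3125)×0.625 = 1.7188 in². R_n = min(0.6×70×4.6484, 0.6×50×7.1094) + 1.0×70×1.7188 = min(195.23, 213.28) + 120.32 = 315.55 kips. φR_n = 0.75 × 315.55 = 236.7 kips.
Governing: min(161.0, 270.7, 276.9, 311.1, 236.7) = 161.0 kips → bolt shear.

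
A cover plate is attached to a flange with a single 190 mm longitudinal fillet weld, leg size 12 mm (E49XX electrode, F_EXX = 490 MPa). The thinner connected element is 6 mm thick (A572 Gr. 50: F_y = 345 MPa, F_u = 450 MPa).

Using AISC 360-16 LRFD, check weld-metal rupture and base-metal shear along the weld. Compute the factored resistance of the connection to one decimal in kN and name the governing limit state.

230.9 kN (base-metal shear governs)

Weld metal: throat = 0.707×12 = 8.484 mm, L = 190 mm. φR_n = 0.75 × 0.6 × 490 × 8.484 × 190 = 355.4 kN.
Base metal shear (6 mm plate): yield φR_n = 1.0×0.6×345×6×190 = 236.0 kN; rupture φR_n = 0.75×0.6×450×6×190 = 230.9 kN; take 230.9 kN (rupture).
Governing: min(355.4, 230.9) = 230.9 kN → base-metal shear.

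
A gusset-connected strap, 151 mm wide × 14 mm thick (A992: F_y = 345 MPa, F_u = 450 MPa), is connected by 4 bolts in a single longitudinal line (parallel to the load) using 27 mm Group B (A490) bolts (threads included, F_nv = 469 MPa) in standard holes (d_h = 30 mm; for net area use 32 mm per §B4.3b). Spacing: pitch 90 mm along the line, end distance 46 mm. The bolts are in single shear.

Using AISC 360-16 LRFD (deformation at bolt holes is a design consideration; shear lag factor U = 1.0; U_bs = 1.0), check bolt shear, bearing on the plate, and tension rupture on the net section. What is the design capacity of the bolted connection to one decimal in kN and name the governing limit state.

562.3 kN (net-section rupture governs)

Bolt shear: A_b = π(27)²/4 = 572.56 mm². φR_n = 0.75 × 469 × 572.56 × 4 × 1 = 805.6 kN.
Bearing (14 mm plate, F_u = 450 MPa): end bolts L_c = 46 − 30/2 = 31, R_n = min(1.2×31×14×450, 2.4×27×14×450) = 234.36 kN/bolt; interior L_c = 90 − 30 = 60, R_n = 408.24 kN/bolt. φR_n = 0.75 × (1×234.36 + 3×408.24) = 1094.3 kN.
Tension rupture (net): A_n = (151 − 1×32)×14 = 1666 mm² (U = 1.0, A_e = A_n). φR_n = 0.75 × 450 × 1666 = 562.3 kN.
Governing: min(805.6, 1094.3, 562.3) = 562.3 kN → net-section rupture.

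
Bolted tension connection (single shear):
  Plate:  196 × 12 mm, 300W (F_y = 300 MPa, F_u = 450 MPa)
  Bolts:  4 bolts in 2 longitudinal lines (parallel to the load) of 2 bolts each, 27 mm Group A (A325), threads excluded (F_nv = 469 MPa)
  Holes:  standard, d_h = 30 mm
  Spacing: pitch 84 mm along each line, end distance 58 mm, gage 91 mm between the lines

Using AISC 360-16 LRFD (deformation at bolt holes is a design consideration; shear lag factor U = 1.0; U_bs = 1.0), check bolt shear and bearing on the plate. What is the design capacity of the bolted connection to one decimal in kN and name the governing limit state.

805.6 kN (bolt shear governs)

Bolt shear: A_b = π(27)²/4 = 572.56 mm². φR_n = 0.75 × 469 × 572.56 × 4 × 1 = 805.6 kN.
Bearing (12 mm plate, F_u = 450 MPa): end bolts L_c = 58 − 30/2 = 43, R_n = min(1.2×43×12×450, 2.4×27×12×450) = 278.64 kN/bolt; interior L_c = 84 − 30 = 54, R_n = 349.92 kN/bolt. φR_n = 0.75 × (2×278.64 + 2×349.92) = 942.8 kN.
Governing: min(805.6, 942.8) = 805.6 kN → bolt shear.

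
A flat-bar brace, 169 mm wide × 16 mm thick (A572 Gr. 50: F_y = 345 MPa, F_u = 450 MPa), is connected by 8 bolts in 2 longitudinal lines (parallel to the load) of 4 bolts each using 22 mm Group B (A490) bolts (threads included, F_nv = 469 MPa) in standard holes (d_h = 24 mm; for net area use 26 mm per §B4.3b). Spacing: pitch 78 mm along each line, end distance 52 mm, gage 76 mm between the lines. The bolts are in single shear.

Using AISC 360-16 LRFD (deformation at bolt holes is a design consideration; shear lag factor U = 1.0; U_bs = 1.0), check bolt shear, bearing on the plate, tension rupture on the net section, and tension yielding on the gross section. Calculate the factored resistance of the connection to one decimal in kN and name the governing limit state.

631.8 kN (net-section rupture governs)

Bolt shear: A_b = π(22)²/4 = 380.13 mm². φR_n = 0.75 × 469 × 380.13 × 8 × 1 = 1069.7 kN.
Bearing (16 mm plate, F_u = 450 MPa): end bolts L_c = 52 − 24/2 = 40, R_n = min(1.2×40×16×450, 2.4×22×16×450) = 345.6 kN/bolt; interior L_c = 78 − 24 = 54, R_n = 380.16 kN/bolt. φR_n = 0.75 × (2×345.6 + 6×380.16) = 2229.1 kN.
Tension rupture (net): A_n = (169 − 2×26)×16 = 1872 mm² (U = 1.0, A_e = A_n). φR_n = 0.75 × 450 × 1872 = 631.8 kN.
Tension yield (gross): A_g = 169×16 = 2704 mm². φR_n = 0.90 × 345 × 2704 = 839.6 kN.
Governing: min(1069.7, 2229.1, 631.8, 839.6) = 631.8 kN → net-section rupture.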